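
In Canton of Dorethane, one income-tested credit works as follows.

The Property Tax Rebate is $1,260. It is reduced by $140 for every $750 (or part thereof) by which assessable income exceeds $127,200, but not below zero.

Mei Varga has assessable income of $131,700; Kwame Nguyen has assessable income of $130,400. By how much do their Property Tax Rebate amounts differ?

Mei ($131,700): Property Tax Rebate: income exceeds $127,200 by $4,500, which is 6 full-or-partial $750 increments; reduction = 6 × $140 = $840, leaving $420.
Kwame ($130,400): Property Tax Rebate: income exceeds $127,200 by $3,200, which is 5 full-or-partial $750 increments; reduction = 5 × $140 = $700, leaving $560.
Difference: |$420 − $560| = $140.

$140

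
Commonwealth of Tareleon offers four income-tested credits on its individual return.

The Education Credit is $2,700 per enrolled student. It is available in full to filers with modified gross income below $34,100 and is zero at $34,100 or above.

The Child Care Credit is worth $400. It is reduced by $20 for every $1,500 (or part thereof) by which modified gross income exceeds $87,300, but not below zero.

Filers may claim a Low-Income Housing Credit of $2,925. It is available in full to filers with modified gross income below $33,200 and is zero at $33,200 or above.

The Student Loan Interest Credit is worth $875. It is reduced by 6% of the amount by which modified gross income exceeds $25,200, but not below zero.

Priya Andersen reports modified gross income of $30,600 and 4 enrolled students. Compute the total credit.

$14,676

Education Credit: base = 4 × $2,700 = $10,800. $30,600 is below the $34,100 cutoff, so the full $10,800 applies.
Child Care Credit: $30,600 is at or below the $87,300 threshold, so the full $400 applies.
Low-Income Housing Credit: $30,600 is below the $33,200 cutoff, so the full $2,925 applies.
Student Loan Interest Credit: 6% of the $5,400 excess over $25,200 is $324; credit = $875 − $324 = $551.
Total: $10,800 + $400 + $2,925 + $551 = $14,676.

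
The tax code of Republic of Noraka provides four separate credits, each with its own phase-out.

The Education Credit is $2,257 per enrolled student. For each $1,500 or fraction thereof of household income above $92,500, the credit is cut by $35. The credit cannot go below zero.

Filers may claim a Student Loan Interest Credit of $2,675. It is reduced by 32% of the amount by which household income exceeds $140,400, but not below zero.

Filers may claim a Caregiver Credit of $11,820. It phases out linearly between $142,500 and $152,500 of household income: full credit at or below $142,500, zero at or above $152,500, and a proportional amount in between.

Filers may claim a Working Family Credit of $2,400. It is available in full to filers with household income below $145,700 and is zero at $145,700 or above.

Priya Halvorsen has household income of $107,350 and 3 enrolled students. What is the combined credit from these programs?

Education Credit: base = 3 × $2,257 = $6,771. income exceeds $92,500 by $14,850, which is 10 full-or-partial $1,500 increments; reduction = 10 × $35 = $350, leaving $6,421.
Student Loan Interest Credit: $107,350 is at or below the $140,400 threshold, so the full $2,675 applies.
Caregiver Credit: $107,350 is at or below the $142,500 threshold, so the full $11,820 applies.
Working Family Credit: $107,350 is below the $145,700 cutoff, so the full $2,400 applies.
Total: $6,421 + $2,675 + $11,820 + $2,400 = $23,316.

$23,316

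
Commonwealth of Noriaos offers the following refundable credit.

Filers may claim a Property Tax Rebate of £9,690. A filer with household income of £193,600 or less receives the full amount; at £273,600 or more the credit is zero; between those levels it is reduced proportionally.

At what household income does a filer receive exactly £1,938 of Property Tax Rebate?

£1,938 is 1,938/9,690 of the full £9,690, so 7,752/9,690 of the £80,000 range has been used: income = £193,600 + £80,000 × 7,752/9,690 = £257,600.

£257,600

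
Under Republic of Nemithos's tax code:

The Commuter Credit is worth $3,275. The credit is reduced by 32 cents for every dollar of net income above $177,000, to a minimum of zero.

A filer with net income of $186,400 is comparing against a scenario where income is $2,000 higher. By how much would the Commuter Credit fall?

$267

At $186,400 — 32% of the $9,400 excess over $177,000 is $3,008; credit = $3,275 − $3,008 = $267.
At $188,400 — 32% of the $11,400 excess over $177,000 is $3,648 ≥ base, so the credit is $0.
Lost: $267 − $0 = $267.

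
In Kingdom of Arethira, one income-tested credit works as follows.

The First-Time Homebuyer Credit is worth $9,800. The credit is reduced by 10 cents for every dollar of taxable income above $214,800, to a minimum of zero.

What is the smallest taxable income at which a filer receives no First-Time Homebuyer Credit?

The credit falls by 10% of each dollar above $214,800, so it reaches zero when the excess is $9,800 / 10% = $98,000: income = $214,800 + $98,000 = $312,800.

$312,800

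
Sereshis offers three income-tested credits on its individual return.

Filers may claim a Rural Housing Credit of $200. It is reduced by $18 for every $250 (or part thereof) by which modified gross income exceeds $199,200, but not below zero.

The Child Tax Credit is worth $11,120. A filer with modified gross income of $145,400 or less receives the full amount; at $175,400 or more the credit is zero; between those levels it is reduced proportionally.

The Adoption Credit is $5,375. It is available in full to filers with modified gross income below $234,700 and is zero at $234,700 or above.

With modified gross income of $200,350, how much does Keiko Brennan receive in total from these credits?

Rural Housing Credit: income exceeds $199,200 by $1,150, which is 5 full-or-partial $250 increments; reduction = 5 × $18 = $90, leaving $110.
Child Tax Credit: $200,350 is at or above $175,400, so the credit is $0.
Adoption Credit: $200,350 is below the $234,700 cutoff, so the full $5,375 applies.
Total: $110 + $0 + $5,375 = $5,485.

$5,485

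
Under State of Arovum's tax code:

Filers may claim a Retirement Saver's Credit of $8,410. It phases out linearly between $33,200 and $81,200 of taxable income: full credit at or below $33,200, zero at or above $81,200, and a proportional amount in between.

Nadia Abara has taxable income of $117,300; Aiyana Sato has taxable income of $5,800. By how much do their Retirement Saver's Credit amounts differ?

Nadia ($117,300): Retirement Saver's Credit: $117,300 is at or above $81,200, so the credit is $0.
Aiyana ($5,800): Retirement Saver's Credit: $5,800 is at or below the $33,200 threshold, so the full $8,410 applies.
Difference: |$0 − $8,410| = $8,410.

$8,410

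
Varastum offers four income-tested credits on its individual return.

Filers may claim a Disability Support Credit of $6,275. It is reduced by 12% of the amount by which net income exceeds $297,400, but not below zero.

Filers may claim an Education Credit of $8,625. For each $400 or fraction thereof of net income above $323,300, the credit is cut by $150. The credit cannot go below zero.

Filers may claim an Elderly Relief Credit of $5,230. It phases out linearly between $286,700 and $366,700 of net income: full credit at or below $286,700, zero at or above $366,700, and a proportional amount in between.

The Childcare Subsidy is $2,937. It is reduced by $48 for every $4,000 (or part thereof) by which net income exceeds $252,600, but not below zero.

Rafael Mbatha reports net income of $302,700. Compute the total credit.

Disability Support Credit: 12% of the $5,300 excess over $297,400 is $636; credit = $6,275 − $636 = $5,639.
Education Credit: $302,700 is at or below the $323,300 threshold, so the full $8,625 applies.
Elderly Relief Credit: $302,700 is $16,000 into a $80,000 phase-out range, leaving 64,000/80,000 of the credit: $5,230 × 64,000/80,000 = $4,184.
Childcare Subsidy: income exceeds $252,600 by $50,100, which is 13 full-or-partial $4,000 increments; reduction = 13 × $48 = $624, leaving $2,313.
Total: $5,639 + $8,625 + $4,184 + $2,313 = $20,761.

$20,761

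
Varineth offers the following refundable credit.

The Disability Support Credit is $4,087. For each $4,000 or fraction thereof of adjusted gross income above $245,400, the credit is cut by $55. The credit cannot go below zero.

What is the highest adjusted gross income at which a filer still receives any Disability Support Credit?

$541,400

After 74 increments the reduction is 74 × $55 = $4,070, leaving $17; one more increment wipes it out. Increment 74 ends at excess 74 × $4,000 = $296,000, so the highest qualifying income is $245,400 + $296,000 = $541,400.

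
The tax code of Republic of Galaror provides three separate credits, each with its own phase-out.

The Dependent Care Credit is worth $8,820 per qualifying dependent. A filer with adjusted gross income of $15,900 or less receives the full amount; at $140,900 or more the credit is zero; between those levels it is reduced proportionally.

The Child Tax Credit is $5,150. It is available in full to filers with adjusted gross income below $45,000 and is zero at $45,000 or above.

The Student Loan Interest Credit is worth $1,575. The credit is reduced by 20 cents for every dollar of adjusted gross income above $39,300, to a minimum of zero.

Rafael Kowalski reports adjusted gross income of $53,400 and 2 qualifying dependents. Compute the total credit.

Dependent Care Credit: base = 2 × $8,820 = $17,640. $53,400 is $37,500 into a $125,000 phase-out range, leaving 87,500/125,000 of the credit: $17,640 × 87,500/125,000 = $12,348.
Child Tax Credit: $53,400 meets or exceeds the $45,000 cutoff, so the credit is $0.
Student Loan Interest Credit: 20% of the $14,100 excess over $39,300 is $2,820 ≥ base, so the credit is $0.
Total: $12,348 + $0 + $0 = $12,348.

$12,348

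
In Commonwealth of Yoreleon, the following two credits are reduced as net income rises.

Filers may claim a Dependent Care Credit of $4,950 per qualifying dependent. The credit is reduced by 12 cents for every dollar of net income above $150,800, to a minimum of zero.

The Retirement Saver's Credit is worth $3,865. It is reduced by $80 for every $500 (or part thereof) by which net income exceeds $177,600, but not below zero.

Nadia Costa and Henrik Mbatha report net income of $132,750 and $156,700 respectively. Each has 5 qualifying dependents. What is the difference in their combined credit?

$708

Nadia ($132,750): Dependent Care Credit: base = 5 × $4,950 = $24,750. $132,750 is at or below the $150,800 threshold, so the full $24,750 applies. Retirement Saver's Credit: $132,750 is at or below the $177,600 threshold, so the full $3,865 applies. total $24,750 + $3,865 = $28,615
Henrik ($156,700): Dependent Care Credit: base = 5 × $4,950 = $24,750. 12% of the $5,900 excess over $150,800 is $708; credit = $24,750 − $708 = $24,042. Retirement Saver's Credit: $156,700 is at or below the $177,600 threshold, so the full $3,865 applies. total $24,042 + $3,865 = $27,907
Difference: |$28,615 − $27,907| = $708.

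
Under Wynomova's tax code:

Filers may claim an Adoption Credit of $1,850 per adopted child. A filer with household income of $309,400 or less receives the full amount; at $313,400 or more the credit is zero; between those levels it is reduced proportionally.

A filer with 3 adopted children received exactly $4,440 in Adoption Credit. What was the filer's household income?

$310,200

Full credit = 3 × $1,850 = $5,550.
$4,440 is 4,440/5,550 of the full $5,550, so 1,110/5,550 of the $4,000 range has been used: income = $309,400 + $4,000 × 1,110/5,550 = $310,200.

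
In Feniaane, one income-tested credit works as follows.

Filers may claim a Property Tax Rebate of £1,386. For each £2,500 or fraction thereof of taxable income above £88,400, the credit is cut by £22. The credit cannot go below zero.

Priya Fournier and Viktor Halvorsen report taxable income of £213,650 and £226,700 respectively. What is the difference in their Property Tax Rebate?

£110

Priya (£213,650): Property Tax Rebate: income exceeds £88,400 by £125,250, which is 51 full-or-partial £2,500 increments; reduction = 51 × £22 = £1,122, leaving £264.
Viktor (£226,700): Property Tax Rebate: income exceeds £88,400 by £138,300, which is 56 full-or-partial £2,500 increments; reduction = 56 × £22 = £1,232, leaving £154.
Difference: |£264 − £154| = £110.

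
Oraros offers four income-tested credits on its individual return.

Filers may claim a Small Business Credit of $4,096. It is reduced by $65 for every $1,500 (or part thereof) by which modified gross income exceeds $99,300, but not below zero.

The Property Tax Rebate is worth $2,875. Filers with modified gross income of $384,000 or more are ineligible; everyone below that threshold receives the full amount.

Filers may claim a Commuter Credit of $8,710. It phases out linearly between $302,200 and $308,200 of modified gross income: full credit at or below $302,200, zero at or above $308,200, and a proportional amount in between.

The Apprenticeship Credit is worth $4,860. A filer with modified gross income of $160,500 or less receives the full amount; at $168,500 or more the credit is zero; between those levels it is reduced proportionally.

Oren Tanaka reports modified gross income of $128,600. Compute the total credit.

Small Business Credit: income exceeds $99,300 by $29,300, which is 20 full-or-partial $1,500 increments; reduction = 20 × $65 = $1,300, leaving $2,796.
Property Tax Rebate: $128,600 is below the $384,000 cutoff, so the full $2,875 applies.
Commuter Credit: $128,600 is at or below the $302,200 threshold, so the full $8,710 applies.
Apprenticeship Credit: $128,600 is at or below the $160,500 threshold, so the full $4,860 applies.
Total: $2,796 + $2,875 + $8,710 + $4,860 = $19,241.

$19,241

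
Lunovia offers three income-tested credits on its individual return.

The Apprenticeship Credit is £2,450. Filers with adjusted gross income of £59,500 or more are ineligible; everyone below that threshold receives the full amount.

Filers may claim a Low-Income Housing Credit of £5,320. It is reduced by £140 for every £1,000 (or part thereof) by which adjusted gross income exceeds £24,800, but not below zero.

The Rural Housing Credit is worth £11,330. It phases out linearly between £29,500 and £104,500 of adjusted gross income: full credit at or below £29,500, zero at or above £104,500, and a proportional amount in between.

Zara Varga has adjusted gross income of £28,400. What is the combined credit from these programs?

£18,540

Apprenticeship Credit: £28,400 is below the £59,500 cutoff, so the full £2,450 applies.
Low-Income Housing Credit: income exceeds £24,800 by £3,600, which is 4 full-or-partial £1,000 increments; reduction = 4 × £140 = £560, leaving £4,760.
Rural Housing Credit: £28,400 is at or below the £29,500 threshold, so the full £11,330 applies.
Total: £2,450 + £4,760 + £11,330 = £18,540.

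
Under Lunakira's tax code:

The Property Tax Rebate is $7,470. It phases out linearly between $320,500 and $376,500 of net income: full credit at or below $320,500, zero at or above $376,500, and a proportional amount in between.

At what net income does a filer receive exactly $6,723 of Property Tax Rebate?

$6,723 is 6,723/7,470 of the full $7,470, so 747/7,470 of the $56,000 range has been used: income = $320,500 + $56,000 × 747/7,470 = $326,100.

$326,100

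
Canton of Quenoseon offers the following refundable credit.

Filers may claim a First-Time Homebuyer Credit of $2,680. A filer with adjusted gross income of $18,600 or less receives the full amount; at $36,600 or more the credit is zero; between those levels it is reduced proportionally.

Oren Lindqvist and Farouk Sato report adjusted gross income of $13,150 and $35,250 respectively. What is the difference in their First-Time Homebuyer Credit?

Oren ($13,150): First-Time Homebuyer Credit: $13,150 is at or below the $18,600 threshold, so the full $2,680 applies.
Farouk ($35,250): First-Time Homebuyer Credit: $35,250 is $16,650 into a $18,000 phase-out range, leaving 1,350/18,000 of the credit: $2,680 × 1,350/18,000 = $201.
Difference: |$2,680 − $201| = $2,479.

$2,479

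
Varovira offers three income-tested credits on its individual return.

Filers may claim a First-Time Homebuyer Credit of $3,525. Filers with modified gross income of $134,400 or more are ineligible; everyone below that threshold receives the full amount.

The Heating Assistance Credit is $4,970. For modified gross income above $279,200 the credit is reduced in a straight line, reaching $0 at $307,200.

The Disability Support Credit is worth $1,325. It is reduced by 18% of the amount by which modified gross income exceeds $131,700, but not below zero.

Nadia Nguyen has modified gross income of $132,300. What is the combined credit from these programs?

$9,712

First-Time Homebuyer Credit: $132,300 is below the $134,400 cutoff, so the full $3,525 applies.
Heating Assistance Credit: $132,300 is at or below the $279,200 threshold, so the full $4,970 applies.
Disability Support Credit: 18% of the $600 excess over $131,700 is $108; credit = $1,325 − $108 = $1,217.
Total: $3,525 + $4,970 + $1,217 = $9,712.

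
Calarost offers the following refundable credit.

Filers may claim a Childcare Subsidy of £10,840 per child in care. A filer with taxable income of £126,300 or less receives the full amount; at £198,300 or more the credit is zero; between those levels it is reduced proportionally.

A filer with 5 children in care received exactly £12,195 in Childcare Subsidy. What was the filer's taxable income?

£182,100

Full credit = 5 × £10,840 = £54,200.
£12,195 is 12,195/54,200 of the full £54,200, so 42,005/54,200 of the £72,000 range has been used: income = £126,300 + £72,000 × 42,005/54,200 = £182,100.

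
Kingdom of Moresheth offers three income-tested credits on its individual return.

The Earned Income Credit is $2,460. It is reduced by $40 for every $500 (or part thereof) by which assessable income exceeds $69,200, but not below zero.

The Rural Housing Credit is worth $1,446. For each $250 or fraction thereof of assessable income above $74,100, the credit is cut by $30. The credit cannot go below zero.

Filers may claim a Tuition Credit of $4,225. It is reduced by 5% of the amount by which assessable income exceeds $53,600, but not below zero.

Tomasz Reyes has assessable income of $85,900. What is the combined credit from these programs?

$3,716

Earned Income Credit: income exceeds $69,200 by $16,700, which is 34 full-or-partial $500 increments; reduction = 34 × $40 = $1,360, leaving $1,100.
Rural Housing Credit: income exceeds $74,100 by $11,800, which is 48 full-or-partial $250 increments; reduction = 48 × $30 = $1,440, leaving $6.
Tuition Credit: 5% of the $32,300 excess over $53,600 is $1,615; credit = $4,225 − $1,615 = $2,610.
Total: $1,100 + $6 + $2,610 = $3,716.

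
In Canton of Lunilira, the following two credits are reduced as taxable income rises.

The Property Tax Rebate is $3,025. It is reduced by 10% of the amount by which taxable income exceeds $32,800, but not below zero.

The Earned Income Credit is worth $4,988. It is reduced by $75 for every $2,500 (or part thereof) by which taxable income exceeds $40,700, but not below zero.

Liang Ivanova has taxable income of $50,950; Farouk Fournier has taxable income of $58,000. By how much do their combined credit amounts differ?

$855

Liang ($50,950): Property Tax Rebate: 10% of the $18,150 excess over $32,800 is $1,815; credit = $3,025 − $1,815 = $1,210. Earned Income Credit: income exceeds $40,700 by $10,250, which is 5 full-or-partial $2,500 increments; reduction = 5 × $75 = $375, leaving $4,613. total $1,210 + $4,613 = $5,823
Farouk ($58,000): Property Tax Rebate: 10% of the $25,200 excess over $32,800 is $2,520; credit = $3,025 − $2,520 = $505. Earned Income Credit: income exceeds $40,700 by $17,300, which is 7 full-or-partial $2,500 increments; reduction = 7 × $75 = $525, leaving $4,463. total $505 + $4,463 = $4,968
Difference: |$5,823 − $4,968| = $855.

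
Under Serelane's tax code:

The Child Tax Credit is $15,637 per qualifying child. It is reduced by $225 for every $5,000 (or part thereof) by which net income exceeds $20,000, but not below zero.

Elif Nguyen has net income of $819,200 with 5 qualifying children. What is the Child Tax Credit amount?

$42,185

Child Tax Credit: base = 5 × $15,637 = $78,185. income exceeds $20,000 by $799,200, which is 160 full-or-partial $5,000 increments; reduction = 160 × $225 = $36,000, leaving $42,185.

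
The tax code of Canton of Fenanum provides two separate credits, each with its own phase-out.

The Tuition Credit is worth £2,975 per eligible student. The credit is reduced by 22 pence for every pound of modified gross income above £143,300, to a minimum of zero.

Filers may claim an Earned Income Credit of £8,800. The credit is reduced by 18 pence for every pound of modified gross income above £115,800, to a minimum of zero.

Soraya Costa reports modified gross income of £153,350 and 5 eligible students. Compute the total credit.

£14,705

Tuition Credit: base = 5 × £2,975 = £14,875. 22% of the £10,050 excess over £143,300 is £2,211; credit = £14,875 − £2,211 = £12,664.
Earned Income Credit: 18% of the £37,550 excess over £115,800 is £6,759; credit = £8,800 − £6,759 = £2,041.
Total: £12,664 + £2,041 = £14,705.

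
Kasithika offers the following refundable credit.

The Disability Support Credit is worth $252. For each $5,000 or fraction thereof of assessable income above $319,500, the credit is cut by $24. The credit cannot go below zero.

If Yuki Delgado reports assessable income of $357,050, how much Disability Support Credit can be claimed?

Disability Support Credit: income exceeds $319,500 by $37,550, which is 8 full-or-partial $5,000 increments; reduction = 8 × $24 = $192, leaving $60.

$60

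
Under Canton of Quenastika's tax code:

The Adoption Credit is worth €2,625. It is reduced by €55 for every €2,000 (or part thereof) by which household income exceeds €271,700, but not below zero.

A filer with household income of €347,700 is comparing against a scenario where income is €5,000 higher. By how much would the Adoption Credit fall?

€165

At €347,700 — income exceeds €271,700 by €76,000, which is 38 full-or-partial €2,000 increments; reduction = 38 × €55 = €2,090, leaving €535.
At €352,700 — income exceeds €271,700 by €81,000, which is 41 full-or-partial €2,000 increments; reduction = 41 × €55 = €2,255, leaving €370.
Lost: €535 − €370 = €165.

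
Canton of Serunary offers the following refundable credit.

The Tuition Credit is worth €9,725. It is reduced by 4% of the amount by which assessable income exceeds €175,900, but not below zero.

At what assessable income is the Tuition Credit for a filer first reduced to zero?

€419,025

The credit falls by 4% of each euro above €175,900, so it reaches zero when the excess is €9,725 / 4% = €243,125: income = €175,900 + €243,125 = €419,025.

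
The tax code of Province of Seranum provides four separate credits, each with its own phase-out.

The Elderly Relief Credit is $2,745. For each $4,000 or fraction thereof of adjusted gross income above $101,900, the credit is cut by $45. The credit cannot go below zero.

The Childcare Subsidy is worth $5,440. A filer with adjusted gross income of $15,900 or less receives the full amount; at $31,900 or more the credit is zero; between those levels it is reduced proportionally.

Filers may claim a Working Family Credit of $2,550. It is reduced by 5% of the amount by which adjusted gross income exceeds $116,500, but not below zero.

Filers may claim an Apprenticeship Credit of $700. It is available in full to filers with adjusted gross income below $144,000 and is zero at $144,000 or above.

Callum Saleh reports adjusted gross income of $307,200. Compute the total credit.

$405

Elderly Relief Credit: income exceeds $101,900 by $205,300, which is 52 full-or-partial $4,000 increments; reduction = 52 × $45 = $2,340, leaving $405.
Childcare Subsidy: $307,200 is at or above $31,900, so the credit is $0.
Working Family Credit: 5% of the $190,700 excess over $116,500 is $9,535 ≥ base, so the credit is $0.
Apprenticeship Credit: $307,200 meets or exceeds the $144,000 cutoff, so the credit is $0.
Total: $405 + $0 + $0 + $0 = $405.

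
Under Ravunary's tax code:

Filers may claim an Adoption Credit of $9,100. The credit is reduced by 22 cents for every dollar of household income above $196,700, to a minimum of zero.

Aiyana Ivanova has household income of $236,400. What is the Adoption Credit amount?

Adoption Credit: 22% of the $39,700 excess over $196,700 is $8,734; credit = $9,100 − $8,734 = $366.

$366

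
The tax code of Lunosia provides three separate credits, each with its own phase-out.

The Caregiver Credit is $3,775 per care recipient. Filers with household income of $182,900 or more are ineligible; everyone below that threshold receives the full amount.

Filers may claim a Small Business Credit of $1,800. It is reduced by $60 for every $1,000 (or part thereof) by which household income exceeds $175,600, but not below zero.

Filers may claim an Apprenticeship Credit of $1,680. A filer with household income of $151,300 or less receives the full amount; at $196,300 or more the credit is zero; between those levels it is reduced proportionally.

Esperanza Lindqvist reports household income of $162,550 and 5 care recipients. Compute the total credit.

$21,935

Caregiver Credit: base = 5 × $3,775 = $18,875. $162,550 is below the $182,900 cutoff, so the full $18,875 applies.
Small Business Credit: $162,550 is at or below the $175,600 threshold, so the full $1,800 applies.
Apprenticeship Credit: $162,550 is $11,250 into a $45,000 phase-out range, leaving 33,750/45,000 of the credit: $1,680 × 33,750/45,000 = $1,260.
Total: $18,875 + $1,800 + $1,260 = $21,935.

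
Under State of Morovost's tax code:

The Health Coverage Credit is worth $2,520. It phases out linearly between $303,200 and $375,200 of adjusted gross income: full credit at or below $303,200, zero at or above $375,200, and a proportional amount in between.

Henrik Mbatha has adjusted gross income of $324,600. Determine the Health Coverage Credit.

Health Coverage Credit: $324,600 is $21,400 into a $72,000 phase-out range, leaving 50,600/72,000 of the credit: $2,520 × 50,600/72,000 = $1,771.

$1,771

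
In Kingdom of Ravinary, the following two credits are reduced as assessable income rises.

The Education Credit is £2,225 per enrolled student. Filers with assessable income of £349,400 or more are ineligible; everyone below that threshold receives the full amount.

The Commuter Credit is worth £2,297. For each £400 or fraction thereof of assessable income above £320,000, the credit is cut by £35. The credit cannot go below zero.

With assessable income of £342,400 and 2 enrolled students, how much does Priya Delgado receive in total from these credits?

£4,787

Education Credit: base = 2 × £2,225 = £4,450. £342,400 is below the £349,400 cutoff, so the full £4,450 applies.
Commuter Credit: income exceeds £320,000 by £22,400, which is 56 full-or-partial £400 increments; reduction = 56 × £35 = £1,960, leaving £337.
Total: £4,450 + £337 = £4,787.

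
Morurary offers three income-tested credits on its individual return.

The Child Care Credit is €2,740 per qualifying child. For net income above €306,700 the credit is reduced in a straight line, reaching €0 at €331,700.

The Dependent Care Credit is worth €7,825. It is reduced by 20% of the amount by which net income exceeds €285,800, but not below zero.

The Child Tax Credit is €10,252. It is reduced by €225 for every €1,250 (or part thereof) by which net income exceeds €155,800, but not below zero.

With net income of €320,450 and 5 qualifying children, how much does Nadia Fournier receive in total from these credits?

Child Care Credit: base = 5 × €2,740 = €13,700. €320,450 is €13,750 into a €25,000 phase-out range, leaving 11,250/25,000 of the credit: €13,700 × 11,250/25,000 = €6,165.
Dependent Care Credit: 20% of the €34,650 excess over €285,800 is €6,930; credit = €7,825 − €6,930 = €895.
Child Tax Credit: income exceeds €155,800 by €164,650 → 132 increments × €225 = €29,700 ≥ base, so the credit is €0.
Total: €6,165 + €895 + €0 = €7,060.

€7,060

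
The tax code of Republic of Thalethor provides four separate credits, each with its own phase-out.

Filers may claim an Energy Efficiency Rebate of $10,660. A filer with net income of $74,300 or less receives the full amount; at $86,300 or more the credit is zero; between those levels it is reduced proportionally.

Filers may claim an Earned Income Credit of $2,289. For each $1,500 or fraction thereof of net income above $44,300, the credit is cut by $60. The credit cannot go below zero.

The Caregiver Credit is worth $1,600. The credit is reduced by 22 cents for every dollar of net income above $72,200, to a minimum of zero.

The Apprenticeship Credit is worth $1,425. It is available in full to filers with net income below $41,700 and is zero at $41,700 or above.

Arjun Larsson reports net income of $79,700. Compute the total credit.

$6,712

Energy Efficiency Rebate: $79,700 is $5,400 into a $12,000 phase-out range, leaving 6,600/12,000 of the credit: $10,660 × 6,600/12,000 = $5,863.
Earned Income Credit: income exceeds $44,300 by $35,400, which is 24 full-or-partial $1,500 increments; reduction = 24 × $60 = $1,440, leaving $849.
Caregiver Credit: 22% of the $7,500 excess over $72,200 is $1,650 ≥ base, so the credit is $0.
Apprenticeship Credit: $79,700 meets or exceeds the $41,700 cutoff, so the credit is $0.
Total: $5,863 + $849 + $0 + $0 = $6,712.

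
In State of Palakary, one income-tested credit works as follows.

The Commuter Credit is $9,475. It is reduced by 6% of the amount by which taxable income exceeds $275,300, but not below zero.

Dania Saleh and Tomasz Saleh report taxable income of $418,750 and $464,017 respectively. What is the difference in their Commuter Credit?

$868

Dania ($418,750): Commuter Credit: 6% of the $143,450 excess over $275,300 is $8,607; credit = $9,475 − $8,607 = $868.
Tomasz ($464,017): Commuter Credit: 6% of the $188,717 excess over $275,300 is $11,323.02 ≥ base, so the credit is $0.
Difference: |$868 − $0| = $868.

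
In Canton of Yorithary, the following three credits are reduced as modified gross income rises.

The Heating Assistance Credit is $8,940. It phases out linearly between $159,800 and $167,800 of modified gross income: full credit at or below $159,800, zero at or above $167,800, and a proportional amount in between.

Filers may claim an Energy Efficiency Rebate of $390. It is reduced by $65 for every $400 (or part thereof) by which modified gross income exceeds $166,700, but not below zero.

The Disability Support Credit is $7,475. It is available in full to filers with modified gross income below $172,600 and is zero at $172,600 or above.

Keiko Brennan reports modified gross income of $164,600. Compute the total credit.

$11,441

Heating Assistance Credit: $164,600 is $4,800 into a $8,000 phase-out range, leaving 3,200/8,000 of the credit: $8,940 × 3,200/8,000 = $3,576.
Energy Efficiency Rebate: $164,600 is at or below the $166,700 threshold, so the full $390 applies.
Disability Support Credit: $164,600 is below the $172,600 cutoff, so the full $7,475 applies.
Total: $3,576 + $390 + $7,475 = $11,441.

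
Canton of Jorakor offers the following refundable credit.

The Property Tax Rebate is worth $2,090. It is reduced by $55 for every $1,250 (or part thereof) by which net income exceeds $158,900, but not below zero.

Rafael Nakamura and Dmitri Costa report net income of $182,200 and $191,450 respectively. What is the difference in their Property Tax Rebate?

$440

Rafael ($182,200): Property Tax Rebate: income exceeds $158,900 by $23,300, which is 19 full-or-partial $1,250 increments; reduction = 19 × $55 = $1,045, leaving $1,045.
Dmitri ($191,450): Property Tax Rebate: income exceeds $158,900 by $32,550, which is 27 full-or-partial $1,250 increments; reduction = 27 × $55 = $1,485, leaving $605.
Difference: |$1,045 − $605| = $440.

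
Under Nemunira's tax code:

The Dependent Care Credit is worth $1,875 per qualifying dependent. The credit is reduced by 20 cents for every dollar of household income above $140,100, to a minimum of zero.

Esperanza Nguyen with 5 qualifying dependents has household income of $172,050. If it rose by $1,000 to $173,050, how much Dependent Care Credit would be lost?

At $172,050 — base = 5 × $1,875 = $9,375. 20% of the $31,950 excess over $140,100 is $6,390; credit = $9,375 − $6,390 = $2,985.
At $173,050 — base = 5 × $1,875 = $9,375. 20% of the $32,950 excess over $140,100 is $6,590; credit = $9,375 − $6,590 = $2,785.
Lost: $2,985 − $2,785 = $200.

$200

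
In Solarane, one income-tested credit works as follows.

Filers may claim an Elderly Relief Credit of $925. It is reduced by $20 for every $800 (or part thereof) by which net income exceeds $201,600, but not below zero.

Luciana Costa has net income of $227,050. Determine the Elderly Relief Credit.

$285

Elderly Relief Credit: income exceeds $201,600 by $25,450, which is 32 full-or-partial $800 increments; reduction = 32 × $20 = $640, leaving $285.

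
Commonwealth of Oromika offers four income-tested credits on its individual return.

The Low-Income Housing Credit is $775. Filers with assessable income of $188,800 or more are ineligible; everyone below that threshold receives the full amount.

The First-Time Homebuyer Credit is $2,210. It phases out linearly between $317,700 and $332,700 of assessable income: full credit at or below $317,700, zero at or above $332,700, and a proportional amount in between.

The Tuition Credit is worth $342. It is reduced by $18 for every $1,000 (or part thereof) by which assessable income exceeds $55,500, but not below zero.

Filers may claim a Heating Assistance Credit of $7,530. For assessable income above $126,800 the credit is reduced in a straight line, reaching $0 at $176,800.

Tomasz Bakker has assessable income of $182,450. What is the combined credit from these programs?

Low-Income Housing Credit: $182,450 is below the $188,800 cutoff, so the full $775 applies.
First-Time Homebuyer Credit: $182,450 is at or below the $317,700 threshold, so the full $2,210 applies.
Tuition Credit: income exceeds $55,500 by $126,950 → 127 increments × $18 = $2,286 ≥ base, so the credit is $0.
Heating Assistance Credit: $182,450 is at or above $176,800, so the credit is $0.
Total: $775 + $2,210 + $0 + $0 = $2,985.

$2,985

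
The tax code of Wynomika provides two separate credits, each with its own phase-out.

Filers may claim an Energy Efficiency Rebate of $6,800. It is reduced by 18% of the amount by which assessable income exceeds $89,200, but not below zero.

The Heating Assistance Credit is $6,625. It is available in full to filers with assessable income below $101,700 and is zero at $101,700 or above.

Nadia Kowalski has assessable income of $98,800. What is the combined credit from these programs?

$11,697

Energy Efficiency Rebate: 18% of the $9,600 excess over $89,200 is $1,728; credit = $6,800 − $1,728 = $5,072.
Heating Assistance Credit: $98,800 is below the $101,700 cutoff, so the full $6,625 applies.
Total: $5,072 + $6,625 = $11,697.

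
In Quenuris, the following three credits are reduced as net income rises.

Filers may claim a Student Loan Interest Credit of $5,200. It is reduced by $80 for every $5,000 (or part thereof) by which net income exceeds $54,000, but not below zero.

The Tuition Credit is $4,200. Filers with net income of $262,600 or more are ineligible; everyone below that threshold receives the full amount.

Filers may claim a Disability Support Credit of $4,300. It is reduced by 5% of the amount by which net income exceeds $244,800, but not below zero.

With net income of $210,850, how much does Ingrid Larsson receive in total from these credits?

Student Loan Interest Credit: income exceeds $54,000 by $156,850, which is 32 full-or-partial $5,000 increments; reduction = 32 × $80 = $2,560, leaving $2,640.
Tuition Credit: $210,850 is below the $262,600 cutoff, so the full $4,200 applies.
Disability Support Credit: $210,850 is at or below the $244,800 threshold, so the full $4,300 applies.
Total: $2,640 + $4,200 + $4,300 = $11,140.

$11,140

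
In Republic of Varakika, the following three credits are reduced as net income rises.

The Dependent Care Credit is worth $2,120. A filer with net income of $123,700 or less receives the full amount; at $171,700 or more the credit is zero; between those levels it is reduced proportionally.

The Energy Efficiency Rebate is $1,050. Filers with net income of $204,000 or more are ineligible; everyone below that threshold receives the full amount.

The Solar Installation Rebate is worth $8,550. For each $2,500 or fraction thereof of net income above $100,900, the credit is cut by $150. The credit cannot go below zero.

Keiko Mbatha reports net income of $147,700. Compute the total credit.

$7,810

Dependent Care Credit: $147,700 is $24,000 into a $48,000 phase-out range, leaving 24,000/48,000 of the credit: $2,120 × 24,000/48,000 = $1,060.
Energy Efficiency Rebate: $147,700 is below the $204,000 cutoff, so the full $1,050 applies.
Solar Installation Rebate: income exceeds $100,900 by $46,800, which is 19 full-or-partial $2,500 increments; reduction = 19 × $150 = $2,850, leaving $5,700.
Total: $1,060 + $1,050 + $5,700 = $7,810.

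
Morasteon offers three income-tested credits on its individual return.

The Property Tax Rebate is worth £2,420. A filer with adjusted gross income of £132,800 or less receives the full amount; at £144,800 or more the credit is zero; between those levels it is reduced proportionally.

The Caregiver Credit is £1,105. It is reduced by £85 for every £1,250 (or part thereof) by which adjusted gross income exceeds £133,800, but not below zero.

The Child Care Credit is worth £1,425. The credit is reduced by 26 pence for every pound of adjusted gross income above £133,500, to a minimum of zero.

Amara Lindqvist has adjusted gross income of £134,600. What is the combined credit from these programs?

£4,216

Property Tax Rebate: £134,600 is £1,800 into a £12,000 phase-out range, leaving 10,200/12,000 of the credit: £2,420 × 10,200/12,000 = £2,057.
Caregiver Credit: income exceeds £133,800 by £800, which is 1 full-or-partial £1,250 increment; reduction = 1 × £85 = £85, leaving £1,020.
Child Care Credit: 26% of the £1,100 excess over £133,500 is £286; credit = £1,425 − £286 = £1,139.
Total: £2,057 + £1,020 + £1,139 = £4,216.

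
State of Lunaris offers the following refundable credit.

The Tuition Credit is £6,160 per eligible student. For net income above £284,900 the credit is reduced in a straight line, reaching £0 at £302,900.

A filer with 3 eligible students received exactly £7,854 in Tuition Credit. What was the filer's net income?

Full credit = 3 × £6,160 = £18,480.
£7,854 is 7,854/18,480 of the full £18,480, so 10,626/18,480 of the £18,000 range has been used: income = £284,900 + £18,000 × 10,626/18,480 = £295,250.

£295,250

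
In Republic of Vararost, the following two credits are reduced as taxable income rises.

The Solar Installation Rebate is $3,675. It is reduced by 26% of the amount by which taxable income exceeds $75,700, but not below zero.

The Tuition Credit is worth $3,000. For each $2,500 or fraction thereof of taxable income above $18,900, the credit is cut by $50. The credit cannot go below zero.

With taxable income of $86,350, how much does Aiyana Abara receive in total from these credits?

Solar Installation Rebate: 26% of the $10,650 excess over $75,700 is $2,769; credit = $3,675 − $2,769 = $906.
Tuition Credit: income exceeds $18,900 by $67,450, which is 27 full-or-partial $2,500 increments; reduction = 27 × $50 = $1,350, leaving $1,650.
Total: $906 + $1,650 = $2,556.

$2,556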